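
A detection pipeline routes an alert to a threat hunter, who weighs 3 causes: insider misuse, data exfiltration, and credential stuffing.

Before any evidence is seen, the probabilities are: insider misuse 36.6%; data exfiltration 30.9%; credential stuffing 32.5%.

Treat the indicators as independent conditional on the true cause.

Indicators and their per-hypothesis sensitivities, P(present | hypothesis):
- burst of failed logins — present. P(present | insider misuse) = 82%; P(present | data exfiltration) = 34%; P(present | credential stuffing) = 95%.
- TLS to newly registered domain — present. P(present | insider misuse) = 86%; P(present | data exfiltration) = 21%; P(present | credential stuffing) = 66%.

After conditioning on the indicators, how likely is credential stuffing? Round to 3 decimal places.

0.421

Multiply each prior by the joint likelihood of the indicator pattern:
  insider misuse: 0.366 × 0.82 × 0.86 = 0.2581
  data exfiltration: 0.309 × 0.34 × 0.21 = 0.022063
  credential stuffing: 0.325 × 0.95 × 0.66 = 0.20377
Normalizing constant Z = 0.2581 + 0.022063 + 0.20377 = 0.48394.
P(credential stuffing | evidence) = 0.20377 / 0.48394 ≈ 0.421.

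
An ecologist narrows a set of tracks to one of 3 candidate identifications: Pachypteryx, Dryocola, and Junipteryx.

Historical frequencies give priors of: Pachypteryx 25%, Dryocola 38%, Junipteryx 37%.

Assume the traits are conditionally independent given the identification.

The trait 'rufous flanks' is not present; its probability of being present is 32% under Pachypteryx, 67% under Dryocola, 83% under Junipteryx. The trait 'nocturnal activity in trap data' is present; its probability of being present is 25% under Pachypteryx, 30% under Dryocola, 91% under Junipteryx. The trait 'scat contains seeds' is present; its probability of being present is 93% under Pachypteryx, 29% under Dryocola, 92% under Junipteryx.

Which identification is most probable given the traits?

Junipteryx

By Bayes' rule with conditional independence, the unnormalized weight for each hypothesis is prior × ∏ likelihoods (using 1 − P(present | H) for each absent trait):
  Pachypteryx: 0.25 × (1 − 0.32) × 0.25 × 0.93 = 0.039525
  Dryocola: 0.38 × (1 − 0.67) × 0.30 × 0.29 = 0.01091
  Junipteryx: 0.37 × (1 − 0.83) × 0.91 × 0.92 = 0.05266
Normalizing constant Z = 0.039525 + 0.01091 + 0.05266 = 0.10309.
P(Pachypteryx | evidence) ≈ 0.039525 / 0.10309 ≈ 0.383
P(Dryocola | evidence) ≈ 0.01091 / 0.10309 ≈ 0.106
P(Junipteryx | evidence) ≈ 0.05266 / 0.10309 ≈ 0.511
The largest is 0.511, so Junipteryx is most probable.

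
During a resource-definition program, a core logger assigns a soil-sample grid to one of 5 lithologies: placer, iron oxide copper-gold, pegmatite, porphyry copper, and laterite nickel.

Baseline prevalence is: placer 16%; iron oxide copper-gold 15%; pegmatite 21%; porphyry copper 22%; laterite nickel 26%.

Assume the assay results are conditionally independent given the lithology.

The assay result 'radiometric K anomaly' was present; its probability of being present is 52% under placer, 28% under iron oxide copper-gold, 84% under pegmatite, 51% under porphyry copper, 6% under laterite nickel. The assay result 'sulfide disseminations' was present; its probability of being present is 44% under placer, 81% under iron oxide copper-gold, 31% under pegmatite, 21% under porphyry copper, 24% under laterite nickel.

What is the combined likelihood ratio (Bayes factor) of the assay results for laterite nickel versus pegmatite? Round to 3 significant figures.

0.0553

Take the product of per-assay result likelihoods under each hypothesis, then divide.
  laterite nickel: 0.06 × 0.24 = 0.0144
  pegmatite: 0.84 × 0.31 = 0.2604
Bayes factor = 0.0144 / 0.2604 ≈ 0.0553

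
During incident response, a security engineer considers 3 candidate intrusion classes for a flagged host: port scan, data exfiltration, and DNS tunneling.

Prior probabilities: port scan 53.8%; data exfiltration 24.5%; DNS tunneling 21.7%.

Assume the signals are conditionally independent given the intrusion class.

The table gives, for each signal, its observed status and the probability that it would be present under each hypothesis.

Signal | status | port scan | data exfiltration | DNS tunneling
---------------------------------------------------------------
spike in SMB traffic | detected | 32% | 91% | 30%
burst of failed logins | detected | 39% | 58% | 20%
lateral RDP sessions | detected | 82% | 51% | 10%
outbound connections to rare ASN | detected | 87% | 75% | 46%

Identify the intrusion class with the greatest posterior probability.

For each hypothesis, the unnormalized posterior weight is prior × product of the signal likelihoods:
  port scan: 0.538 × 0.32 × 0.39 × 0.82 × 0.87 = 0.047899
  data exfiltration: 0.245 × 0.91 × 0.58 × 0.51 × 0.75 = 0.049461
  DNS tunneling: 0.217 × 0.30 × 0.20 × 0.10 × 0.46 = 0.00059892
Marginal likelihood of the evidence = 0.09796.
P(port scan | evidence) ≈ 0.047899 / 0.09796 ≈ 0.489
P(data exfiltration | evidence) ≈ 0.049461 / 0.09796 ≈ 0.505
P(DNS tunneling | evidence) ≈ 0.00059892 / 0.09796 ≈ 0.006
The largest is 0.505, so data exfiltration is most probable.

data exfiltration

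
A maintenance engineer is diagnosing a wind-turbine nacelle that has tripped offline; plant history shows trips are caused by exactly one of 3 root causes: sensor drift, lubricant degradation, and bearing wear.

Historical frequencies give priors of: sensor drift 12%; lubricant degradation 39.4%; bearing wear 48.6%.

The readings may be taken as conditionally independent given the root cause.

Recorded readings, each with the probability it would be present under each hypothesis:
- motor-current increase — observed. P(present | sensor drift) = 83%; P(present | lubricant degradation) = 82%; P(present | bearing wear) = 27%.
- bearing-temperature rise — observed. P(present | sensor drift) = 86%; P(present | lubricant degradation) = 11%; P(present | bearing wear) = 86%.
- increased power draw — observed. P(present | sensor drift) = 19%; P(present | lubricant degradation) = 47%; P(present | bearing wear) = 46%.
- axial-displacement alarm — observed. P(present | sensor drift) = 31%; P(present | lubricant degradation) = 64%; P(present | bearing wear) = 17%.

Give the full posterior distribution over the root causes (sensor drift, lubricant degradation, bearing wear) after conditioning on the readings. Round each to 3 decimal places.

0.205, 0.435, 0.359

Multiply each prior by the joint likelihood of the reading pattern:
  sensor drift: 0.120 × 0.83 × 0.86 × 0.19 × 0.31 = 0.0050451
  lubricant degradation: 0.394 × 0.82 × 0.11 × 0.47 × 0.64 = 0.01069
  bearing wear: 0.486 × 0.27 × 0.86 × 0.46 × 0.17 = 0.0088248
The unnormalized weights sum to 0.02456.
P(sensor drift | evidence) = 0.0050451 / 0.02456 ≈ 0.205
P(lubricant degradation | evidence) = 0.01069 / 0.02456 ≈ 0.435
P(bearing wear | evidence) = 0.0088248 / 0.02456 ≈ 0.359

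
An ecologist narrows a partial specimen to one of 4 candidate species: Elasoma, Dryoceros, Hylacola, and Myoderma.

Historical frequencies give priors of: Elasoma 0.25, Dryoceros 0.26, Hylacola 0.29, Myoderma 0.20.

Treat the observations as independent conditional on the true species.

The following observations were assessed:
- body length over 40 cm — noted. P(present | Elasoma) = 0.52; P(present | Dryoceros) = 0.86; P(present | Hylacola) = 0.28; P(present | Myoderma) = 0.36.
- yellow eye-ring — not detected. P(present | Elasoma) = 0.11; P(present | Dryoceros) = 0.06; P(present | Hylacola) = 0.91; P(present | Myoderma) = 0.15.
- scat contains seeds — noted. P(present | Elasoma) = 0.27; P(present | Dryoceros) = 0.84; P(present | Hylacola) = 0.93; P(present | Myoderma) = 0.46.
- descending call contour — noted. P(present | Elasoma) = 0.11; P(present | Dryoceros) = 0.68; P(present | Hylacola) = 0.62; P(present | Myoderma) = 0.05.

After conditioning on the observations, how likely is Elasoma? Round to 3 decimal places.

0.027

For each hypothesis, the unnormalized posterior weight is prior × product of the observation likelihoods (using 1 − P(present | H) for each absent observation):
  Elasoma: 0.25 × 0.52 × (1 − 0.11) × 0.27 × 0.11 = 0.0034363
  Dryoceros: 0.26 × 0.86 × (1 − 0.06) × 0.84 × 0.68 = 0.12006
  Hylacola: 0.29 × 0.28 × (1 − 0.91) × 0.93 × 0.62 = 0.0042138
  Myoderma: 0.20 × 0.36 × (1 − 0.15) × 0.46 × 0.05 = 0.0014076
Normalizing constant Z = 0.0034363 + 0.12006 + 0.0042138 + 0.0014076 = 0.12911.
P(Elasoma | evidence) = 0.0034363 / 0.12911 ≈ 0.027.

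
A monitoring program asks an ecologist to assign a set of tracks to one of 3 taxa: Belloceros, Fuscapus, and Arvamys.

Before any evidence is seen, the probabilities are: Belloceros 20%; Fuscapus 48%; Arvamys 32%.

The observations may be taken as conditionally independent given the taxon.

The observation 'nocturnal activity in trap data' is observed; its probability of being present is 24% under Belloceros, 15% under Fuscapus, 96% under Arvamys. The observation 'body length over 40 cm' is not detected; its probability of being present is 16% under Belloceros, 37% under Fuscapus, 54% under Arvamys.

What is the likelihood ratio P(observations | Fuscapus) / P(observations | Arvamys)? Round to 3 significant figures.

0.214

Take the product of per-observation likelihoods under each hypothesis (using 1 − P(present | H) for each absent observation), then divide.
  Fuscapus: 0.15 × (1 − 0.37) = 0.0945
  Arvamys: 0.96 × (1 − 0.54) = 0.4416
Bayes factor = 0.0945 / 0.4416 ≈ 0.214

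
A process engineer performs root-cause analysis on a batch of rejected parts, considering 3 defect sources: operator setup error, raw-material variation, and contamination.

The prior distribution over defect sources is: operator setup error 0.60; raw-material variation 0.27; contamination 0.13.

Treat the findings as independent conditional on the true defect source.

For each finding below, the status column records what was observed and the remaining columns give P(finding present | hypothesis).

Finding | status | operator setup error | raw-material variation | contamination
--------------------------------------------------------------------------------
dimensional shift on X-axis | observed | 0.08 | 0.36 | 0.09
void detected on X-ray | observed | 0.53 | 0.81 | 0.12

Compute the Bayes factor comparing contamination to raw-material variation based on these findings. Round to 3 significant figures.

Take the product of per-finding likelihoods under each hypothesis, then divide.
  contamination: 0.09 × 0.12 = 0.0108
  raw-material variation: 0.36 × 0.81 = 0.2916
Bayes factor = 0.0108 / 0.2916 ≈ 0.0370

0.0370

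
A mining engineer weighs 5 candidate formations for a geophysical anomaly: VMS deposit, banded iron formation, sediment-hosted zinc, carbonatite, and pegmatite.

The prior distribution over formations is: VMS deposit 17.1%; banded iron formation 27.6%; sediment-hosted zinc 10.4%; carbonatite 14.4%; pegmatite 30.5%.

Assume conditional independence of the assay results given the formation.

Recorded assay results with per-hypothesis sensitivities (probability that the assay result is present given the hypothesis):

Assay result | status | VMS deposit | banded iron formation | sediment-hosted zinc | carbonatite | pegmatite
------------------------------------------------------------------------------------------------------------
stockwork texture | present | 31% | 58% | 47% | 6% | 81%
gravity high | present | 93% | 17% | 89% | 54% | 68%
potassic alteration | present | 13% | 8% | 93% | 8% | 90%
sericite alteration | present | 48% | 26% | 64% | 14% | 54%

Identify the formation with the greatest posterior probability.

Multiply each prior by the joint likelihood of the assay result pattern:
  VMS deposit: 0.171 × 0.31 × 0.93 × 0.13 × 0.48 = 0.0030763
  banded iron formation: 0.276 × 0.58 × 0.17 × 0.08 × 0.26 = 0.00056604
  sediment-hosted zinc: 0.104 × 0.47 × 0.89 × 0.93 × 0.64 = 0.025893
  carbonatite: 0.144 × 0.06 × 0.54 × 0.08 × 0.14 = 5.2255e-05
  pegmatite: 0.305 × 0.81 × 0.68 × 0.90 × 0.54 = 0.081645
Marginal likelihood of the evidence = 0.11123.
P(VMS deposit | evidence) ≈ 0.0030763 / 0.11123 ≈ 0.028
P(banded iron formation | evidence) ≈ 0.00056604 / 0.11123 ≈ 0.005
P(sediment-hosted zinc | evidence) ≈ 0.025893 / 0.11123 ≈ 0.233
P(carbonatite | evidence) ≈ 5.2255e-05 / 0.11123 ≈ 0.000
P(pegmatite | evidence) ≈ 0.081645 / 0.11123 ≈ 0.734
The largest is 0.734, so pegmatite is most probable.

pegmatite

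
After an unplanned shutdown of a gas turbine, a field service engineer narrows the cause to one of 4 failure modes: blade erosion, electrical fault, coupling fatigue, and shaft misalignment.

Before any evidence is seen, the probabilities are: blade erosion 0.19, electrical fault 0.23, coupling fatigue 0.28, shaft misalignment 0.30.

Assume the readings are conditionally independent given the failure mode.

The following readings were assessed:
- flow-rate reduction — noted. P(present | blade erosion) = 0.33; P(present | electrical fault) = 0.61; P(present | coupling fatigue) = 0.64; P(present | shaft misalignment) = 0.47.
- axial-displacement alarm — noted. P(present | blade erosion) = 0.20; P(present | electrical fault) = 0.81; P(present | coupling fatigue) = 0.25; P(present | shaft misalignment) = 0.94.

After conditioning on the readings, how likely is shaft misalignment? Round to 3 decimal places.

For each hypothesis, the unnormalized posterior weight is prior × product of the reading likelihoods:
  blade erosion: 0.19 × 0.33 × 0.20 = 0.01254
  electrical fault: 0.23 × 0.61 × 0.81 = 0.11364
  coupling fatigue: 0.28 × 0.64 × 0.25 = 0.0448
  shaft misalignment: 0.30 × 0.47 × 0.94 = 0.13254
Marginal likelihood of the evidence = 0.30352.
P(shaft misalignment | evidence) = 0.13254 / 0.30352 ≈ 0.437.

0.437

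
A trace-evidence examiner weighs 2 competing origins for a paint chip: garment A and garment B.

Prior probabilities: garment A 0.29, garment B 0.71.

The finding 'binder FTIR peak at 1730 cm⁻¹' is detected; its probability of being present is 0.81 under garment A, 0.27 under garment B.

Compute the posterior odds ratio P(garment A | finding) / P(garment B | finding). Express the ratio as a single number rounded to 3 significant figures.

The normalizing constant cancels in an odds ratio, so compute prior × likelihood for the two hypotheses only:
  garment A: 0.29 × 0.81 = 0.2349
  garment B: 0.71 × 0.27 = 0.1917
Odds(garment A : garment B) = 0.2349 / 0.1917 ≈ 1.23.

1.23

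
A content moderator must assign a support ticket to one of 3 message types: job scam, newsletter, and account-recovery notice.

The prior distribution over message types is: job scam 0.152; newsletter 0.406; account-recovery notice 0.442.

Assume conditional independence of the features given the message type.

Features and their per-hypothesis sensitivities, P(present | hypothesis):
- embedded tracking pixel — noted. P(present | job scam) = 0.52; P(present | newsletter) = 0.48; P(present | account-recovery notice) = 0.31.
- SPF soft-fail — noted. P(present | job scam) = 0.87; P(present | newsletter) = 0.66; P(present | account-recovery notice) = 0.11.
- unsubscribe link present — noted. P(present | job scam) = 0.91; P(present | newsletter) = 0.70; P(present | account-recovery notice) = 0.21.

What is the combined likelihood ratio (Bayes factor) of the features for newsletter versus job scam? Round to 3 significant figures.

0.539

Joint likelihood of the feature pattern under each hypothesis:
  newsletter: 0.48 × 0.66 × 0.70 = 0.22176
  job scam: 0.52 × 0.87 × 0.91 = 0.41168
Bayes factor = 0.22176 / 0.41168 ≈ 0.539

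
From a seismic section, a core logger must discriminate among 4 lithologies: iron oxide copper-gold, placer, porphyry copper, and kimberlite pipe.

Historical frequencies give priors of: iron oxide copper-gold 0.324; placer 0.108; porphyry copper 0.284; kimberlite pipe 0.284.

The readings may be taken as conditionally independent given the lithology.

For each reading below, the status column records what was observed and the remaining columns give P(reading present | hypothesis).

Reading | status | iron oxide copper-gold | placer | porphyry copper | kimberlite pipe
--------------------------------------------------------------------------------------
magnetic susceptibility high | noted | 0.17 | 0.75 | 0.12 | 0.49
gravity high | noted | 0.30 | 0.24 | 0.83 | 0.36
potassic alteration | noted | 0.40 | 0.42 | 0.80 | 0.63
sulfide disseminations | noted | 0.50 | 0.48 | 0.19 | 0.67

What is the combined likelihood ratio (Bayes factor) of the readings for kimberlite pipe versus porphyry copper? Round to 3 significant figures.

Take the product of per-reading likelihoods under each hypothesis, then divide.
  kimberlite pipe: 0.49 × 0.36 × 0.63 × 0.67 = 0.074458
  porphyry copper: 0.12 × 0.83 × 0.80 × 0.19 = 0.015139
Bayes factor = 0.074458 / 0.015139 ≈ 4.92

4.92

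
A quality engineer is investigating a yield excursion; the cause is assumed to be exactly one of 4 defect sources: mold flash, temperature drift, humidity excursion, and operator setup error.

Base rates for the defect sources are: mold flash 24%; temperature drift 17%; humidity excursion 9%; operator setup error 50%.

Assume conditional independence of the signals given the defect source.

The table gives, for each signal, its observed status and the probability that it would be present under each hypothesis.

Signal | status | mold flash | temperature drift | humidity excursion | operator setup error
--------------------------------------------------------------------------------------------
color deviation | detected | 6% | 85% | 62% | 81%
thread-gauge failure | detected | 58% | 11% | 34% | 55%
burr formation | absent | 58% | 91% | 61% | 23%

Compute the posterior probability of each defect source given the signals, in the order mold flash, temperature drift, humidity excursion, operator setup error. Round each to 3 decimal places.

0.019, 0.008, 0.040, 0.933

For each hypothesis, the unnormalized posterior weight is prior × product of the signal likelihoods (using 1 − P(present | H) for each absent signal):
  mold flash: 0.24 × 0.06 × 0.58 × (1 − 0.58) = 0.0035078
  temperature drift: 0.17 × 0.85 × 0.11 × (1 − 0.91) = 0.0014305
  humidity excursion: 0.09 × 0.62 × 0.34 × (1 − 0.61) = 0.0073991
  operator setup error: 0.50 × 0.81 × 0.55 × (1 − 0.23) = 0.17152
Normalizing constant Z = 0.0035078 + 0.0014305 + 0.0073991 + 0.17152 = 0.18385.
P(mold flash | evidence) = 0.0035078 / 0.18385 ≈ 0.019
P(temperature drift | evidence) = 0.0014305 / 0.18385 ≈ 0.008
P(humidity excursion | evidence) = 0.0073991 / 0.18385 ≈ 0.040
P(operator setup error | evidence) = 0.17152 / 0.18385 ≈ 0.933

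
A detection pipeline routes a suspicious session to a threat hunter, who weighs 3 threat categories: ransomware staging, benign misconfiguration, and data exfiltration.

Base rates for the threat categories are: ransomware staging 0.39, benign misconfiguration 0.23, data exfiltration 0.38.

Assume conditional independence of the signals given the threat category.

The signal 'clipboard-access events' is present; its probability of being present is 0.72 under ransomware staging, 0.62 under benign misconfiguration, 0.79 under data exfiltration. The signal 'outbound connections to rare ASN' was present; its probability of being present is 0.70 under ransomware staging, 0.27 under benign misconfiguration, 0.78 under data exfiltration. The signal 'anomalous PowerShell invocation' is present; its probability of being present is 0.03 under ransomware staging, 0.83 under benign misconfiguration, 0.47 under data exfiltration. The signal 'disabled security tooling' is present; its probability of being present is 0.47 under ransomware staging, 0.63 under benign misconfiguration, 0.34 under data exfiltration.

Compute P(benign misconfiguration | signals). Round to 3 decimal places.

0.334

By Bayes' rule with conditional independence, the unnormalized weight for each hypothesis is prior × ∏ likelihoods:
  ransomware staging: 0.39 × 0.72 × 0.70 × 0.03 × 0.47 = 0.0027715
  benign misconfiguration: 0.23 × 0.62 × 0.27 × 0.83 × 0.63 = 0.020133
  data exfiltration: 0.38 × 0.79 × 0.78 × 0.47 × 0.34 = 0.037418
Marginal likelihood of the evidence = 0.060322.
P(benign misconfiguration | evidence) = 0.020133 / 0.060322 ≈ 0.334.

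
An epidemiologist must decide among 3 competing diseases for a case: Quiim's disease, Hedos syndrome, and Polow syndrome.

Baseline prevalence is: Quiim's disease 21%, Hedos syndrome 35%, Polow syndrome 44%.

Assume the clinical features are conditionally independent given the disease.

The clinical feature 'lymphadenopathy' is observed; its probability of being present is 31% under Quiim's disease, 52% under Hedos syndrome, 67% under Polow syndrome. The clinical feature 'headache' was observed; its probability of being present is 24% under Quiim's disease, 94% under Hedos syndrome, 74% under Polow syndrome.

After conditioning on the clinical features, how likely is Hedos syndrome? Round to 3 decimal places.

0.423

For each hypothesis, the unnormalized posterior weight is prior × product of the clinical feature likelihoods:
  Quiim's disease: 0.21 × 0.31 × 0.24 = 0.015624
  Hedos syndrome: 0.35 × 0.52 × 0.94 = 0.17108
  Polow syndrome: 0.44 × 0.67 × 0.74 = 0.21815
Normalizing constant Z = 0.015624 + 0.17108 + 0.21815 = 0.40486.
P(Hedos syndrome | evidence) = 0.17108 / 0.40486 ≈ 0.423.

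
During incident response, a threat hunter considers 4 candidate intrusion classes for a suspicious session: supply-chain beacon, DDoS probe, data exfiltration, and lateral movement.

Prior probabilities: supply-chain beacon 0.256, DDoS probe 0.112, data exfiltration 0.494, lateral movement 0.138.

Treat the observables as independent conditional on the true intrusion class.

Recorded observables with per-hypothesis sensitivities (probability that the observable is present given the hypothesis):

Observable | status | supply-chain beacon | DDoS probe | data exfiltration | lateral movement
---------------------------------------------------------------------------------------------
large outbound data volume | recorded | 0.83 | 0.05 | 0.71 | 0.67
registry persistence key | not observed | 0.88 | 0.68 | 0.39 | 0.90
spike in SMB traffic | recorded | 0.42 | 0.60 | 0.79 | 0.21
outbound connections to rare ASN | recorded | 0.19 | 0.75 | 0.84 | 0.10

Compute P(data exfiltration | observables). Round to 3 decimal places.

Multiply each prior by the joint likelihood of the observable pattern (using 1 − P(present | H) for each absent observable):
  supply-chain beacon: 0.256 × 0.83 × (1 − 0.88) × 0.42 × 0.19 = 0.0020347
  DDoS probe: 0.112 × 0.05 × (1 − 0.68) × 0.60 × 0.75 = 0.0008064
  data exfiltration: 0.494 × 0.71 × (1 − 0.39) × 0.79 × 0.84 = 0.14198
  lateral movement: 0.138 × 0.67 × (1 − 0.90) × 0.21 × 0.10 = 0.00019417
Normalizing constant Z = 0.0020347 + 0.0008064 + 0.14198 + 0.00019417 = 0.14501.
P(data exfiltration | evidence) = 0.14198 / 0.14501 ≈ 0.979.

0.979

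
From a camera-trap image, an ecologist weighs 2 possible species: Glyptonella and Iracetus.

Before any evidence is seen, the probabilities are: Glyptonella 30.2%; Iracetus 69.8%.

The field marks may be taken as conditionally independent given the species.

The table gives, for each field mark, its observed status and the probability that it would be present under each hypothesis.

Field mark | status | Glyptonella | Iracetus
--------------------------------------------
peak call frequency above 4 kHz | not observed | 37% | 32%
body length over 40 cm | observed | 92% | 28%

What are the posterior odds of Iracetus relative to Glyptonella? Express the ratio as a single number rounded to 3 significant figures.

0.759

Unnormalized posterior weight (prior times the field mark likelihoods) for each of the two hypotheses (using 1 − P(present | H) for each absent field mark):
  Iracetus: 0.698 × (1 − 0.32) × 0.28 = 0.1329
  Glyptonella: 0.302 × (1 − 0.37) × 0.92 = 0.17504
Posterior odds = 0.1329 / 0.17504 ≈ 0.759.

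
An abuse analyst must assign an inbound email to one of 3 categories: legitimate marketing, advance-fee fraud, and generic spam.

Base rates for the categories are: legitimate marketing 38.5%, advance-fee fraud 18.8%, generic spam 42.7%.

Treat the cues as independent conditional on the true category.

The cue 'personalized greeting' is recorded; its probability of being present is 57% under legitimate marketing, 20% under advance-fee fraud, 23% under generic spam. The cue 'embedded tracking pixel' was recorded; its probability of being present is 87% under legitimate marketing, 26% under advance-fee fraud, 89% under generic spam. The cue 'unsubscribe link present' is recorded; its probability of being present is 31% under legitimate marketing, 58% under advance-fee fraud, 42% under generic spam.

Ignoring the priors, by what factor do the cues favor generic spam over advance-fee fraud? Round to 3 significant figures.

2.85

Joint likelihood of the cue pattern under each hypothesis:
  generic spam: 0.23 × 0.89 × 0.42 = 0.085974
  advance-fee fraud: 0.20 × 0.26 × 0.58 = 0.03016
Bayes factor = 0.085974 / 0.03016 ≈ 2.85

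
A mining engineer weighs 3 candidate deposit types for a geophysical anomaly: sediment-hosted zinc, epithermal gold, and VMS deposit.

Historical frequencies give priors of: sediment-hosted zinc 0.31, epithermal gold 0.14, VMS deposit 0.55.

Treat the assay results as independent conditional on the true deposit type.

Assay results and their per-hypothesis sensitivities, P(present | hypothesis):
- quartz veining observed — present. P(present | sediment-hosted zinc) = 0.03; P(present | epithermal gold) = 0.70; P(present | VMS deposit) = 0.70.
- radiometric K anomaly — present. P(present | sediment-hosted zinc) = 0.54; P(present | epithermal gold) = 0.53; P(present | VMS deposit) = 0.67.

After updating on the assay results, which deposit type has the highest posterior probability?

For each hypothesis, the unnormalized posterior weight is prior × product of the assay result likelihoods:
  sediment-hosted zinc: 0.31 × 0.03 × 0.54 = 0.005022
  epithermal gold: 0.14 × 0.70 × 0.53 = 0.05194
  VMS deposit: 0.55 × 0.70 × 0.67 = 0.25795
The unnormalized weights sum to 0.31491.
P(sediment-hosted zinc | evidence) ≈ 0.005022 / 0.31491 ≈ 0.016
P(epithermal gold | evidence) ≈ 0.05194 / 0.31491 ≈ 0.165
P(VMS deposit | evidence) ≈ 0.25795 / 0.31491 ≈ 0.819
The largest is 0.819, so VMS deposit is most probable.

VMS deposit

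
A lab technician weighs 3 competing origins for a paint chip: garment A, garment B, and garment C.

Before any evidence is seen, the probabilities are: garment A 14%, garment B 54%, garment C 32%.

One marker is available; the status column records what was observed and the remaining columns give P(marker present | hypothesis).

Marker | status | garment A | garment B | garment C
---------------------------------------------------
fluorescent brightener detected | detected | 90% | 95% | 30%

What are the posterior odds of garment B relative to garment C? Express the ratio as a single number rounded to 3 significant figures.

5.34

The normalizing constant cancels in an odds ratio, so compute prior × likelihood for the two hypotheses only:
  garment B: 0.54 × 0.95 = 0.513
  garment C: 0.32 × 0.30 = 0.096
Posterior odds = 0.513 / 0.096 ≈ 5.34.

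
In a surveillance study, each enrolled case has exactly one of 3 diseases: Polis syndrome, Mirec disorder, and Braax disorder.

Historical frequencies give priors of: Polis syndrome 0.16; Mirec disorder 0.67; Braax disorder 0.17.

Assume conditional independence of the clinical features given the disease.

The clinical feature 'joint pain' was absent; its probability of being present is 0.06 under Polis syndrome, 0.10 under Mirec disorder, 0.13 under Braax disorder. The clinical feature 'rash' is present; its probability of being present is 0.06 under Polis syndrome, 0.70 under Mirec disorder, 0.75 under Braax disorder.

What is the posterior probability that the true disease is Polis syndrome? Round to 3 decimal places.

Multiply each prior by the joint likelihood of the clinical feature pattern (using 1 − P(present | H) for each absent clinical feature):
  Polis syndrome: 0.16 × (1 − 0.06) × 0.06 = 0.009024
  Mirec disorder: 0.67 × (1 − 0.10) × 0.70 = 0.4221
  Braax disorder: 0.17 × (1 − 0.13) × 0.75 = 0.11092
Normalizing constant Z = 0.009024 + 0.4221 + 0.11092 = 0.54205.
P(Polis syndrome | evidence) = 0.009024 / 0.54205 ≈ 0.017.

0.017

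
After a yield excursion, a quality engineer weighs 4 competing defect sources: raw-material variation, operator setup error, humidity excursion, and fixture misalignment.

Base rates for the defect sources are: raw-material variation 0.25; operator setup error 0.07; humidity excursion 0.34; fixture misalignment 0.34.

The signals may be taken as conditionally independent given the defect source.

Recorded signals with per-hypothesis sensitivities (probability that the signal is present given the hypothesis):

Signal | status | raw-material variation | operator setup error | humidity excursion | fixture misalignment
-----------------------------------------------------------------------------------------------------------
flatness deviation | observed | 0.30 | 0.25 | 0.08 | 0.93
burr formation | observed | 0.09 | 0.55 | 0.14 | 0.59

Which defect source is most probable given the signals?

fixture misalignment

Multiply each prior by the joint likelihood of the signal pattern:
  raw-material variation: 0.25 × 0.30 × 0.09 = 0.00675
  operator setup error: 0.07 × 0.25 × 0.55 = 0.009625
  humidity excursion: 0.34 × 0.08 × 0.14 = 0.003808
  fixture misalignment: 0.34 × 0.93 × 0.59 = 0.18656
Marginal likelihood of the evidence = 0.20674.
P(raw-material variation | evidence) ≈ 0.00675 / 0.20674 ≈ 0.033
P(operator setup error | evidence) ≈ 0.009625 / 0.20674 ≈ 0.047
P(humidity excursion | evidence) ≈ 0.003808 / 0.20674 ≈ 0.018
P(fixture misalignment | evidence) ≈ 0.18656 / 0.20674 ≈ 0.902
The largest is 0.902, so fixture misalignment is most probable.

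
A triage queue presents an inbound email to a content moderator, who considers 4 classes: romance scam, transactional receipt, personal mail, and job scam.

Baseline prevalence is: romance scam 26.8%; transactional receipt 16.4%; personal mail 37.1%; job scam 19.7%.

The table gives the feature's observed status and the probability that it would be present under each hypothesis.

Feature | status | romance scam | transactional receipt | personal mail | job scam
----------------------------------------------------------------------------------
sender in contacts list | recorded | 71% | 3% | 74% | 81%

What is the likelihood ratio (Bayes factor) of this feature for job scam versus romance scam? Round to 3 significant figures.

Likelihood of this feature under each hypothesis:
  job scam: 0.81
  romance scam: 0.71
Bayes factor = 0.81 / 0.71 ≈ 1.14

1.14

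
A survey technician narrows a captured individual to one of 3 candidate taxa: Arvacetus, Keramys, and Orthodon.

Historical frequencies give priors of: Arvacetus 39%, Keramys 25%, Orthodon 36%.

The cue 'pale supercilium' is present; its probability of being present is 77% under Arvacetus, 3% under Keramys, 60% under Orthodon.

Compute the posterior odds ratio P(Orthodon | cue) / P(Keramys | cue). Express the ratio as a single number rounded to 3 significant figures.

28.8

Posterior odds equal prior odds times the likelihood ratio; only the two competing hypotheses matter.
  Orthodon: 0.36 × 0.60 = 0.216
  Keramys: 0.25 × 0.03 = 0.0075
Posterior odds = 0.216 / 0.0075 ≈ 28.8.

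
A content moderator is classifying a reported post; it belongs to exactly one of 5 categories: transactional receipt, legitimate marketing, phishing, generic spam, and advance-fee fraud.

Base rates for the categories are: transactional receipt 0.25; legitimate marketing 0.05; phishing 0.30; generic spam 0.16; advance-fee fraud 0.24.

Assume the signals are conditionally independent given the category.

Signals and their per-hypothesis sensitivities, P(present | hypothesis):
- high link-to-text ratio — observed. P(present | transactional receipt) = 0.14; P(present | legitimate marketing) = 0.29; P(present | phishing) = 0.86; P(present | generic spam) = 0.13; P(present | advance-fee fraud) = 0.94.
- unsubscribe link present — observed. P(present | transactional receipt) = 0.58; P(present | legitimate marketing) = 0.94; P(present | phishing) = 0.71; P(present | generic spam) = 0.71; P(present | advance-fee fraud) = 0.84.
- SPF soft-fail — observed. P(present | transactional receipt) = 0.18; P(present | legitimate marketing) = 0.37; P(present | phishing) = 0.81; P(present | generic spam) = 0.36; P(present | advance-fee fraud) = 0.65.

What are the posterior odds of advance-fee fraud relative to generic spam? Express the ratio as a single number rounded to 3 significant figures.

The normalizing constant cancels in an odds ratio, so compute prior × likelihood for the two hypotheses only:
  advance-fee fraud: 0.24 × 0.94 × 0.84 × 0.65 = 0.12318
  generic spam: 0.16 × 0.13 × 0.71 × 0.36 = 0.0053165
Posterior odds = 0.12318 / 0.0053165 ≈ 23.2.

23.2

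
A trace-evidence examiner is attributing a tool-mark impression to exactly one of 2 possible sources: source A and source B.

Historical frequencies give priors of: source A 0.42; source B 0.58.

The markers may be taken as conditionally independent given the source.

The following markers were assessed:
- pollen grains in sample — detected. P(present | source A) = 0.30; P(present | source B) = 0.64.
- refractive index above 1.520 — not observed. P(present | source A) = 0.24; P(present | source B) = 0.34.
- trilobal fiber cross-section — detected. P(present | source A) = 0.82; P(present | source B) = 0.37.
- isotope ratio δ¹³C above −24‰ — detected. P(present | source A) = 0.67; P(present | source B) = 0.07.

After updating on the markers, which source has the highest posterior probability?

source A

For each hypothesis, the unnormalized posterior weight is prior × product of the marker likelihoods (using 1 − P(present | H) for each absent marker):
  source A: 0.42 × 0.30 × (1 − 0.24) × 0.82 × 0.67 = 0.052611
  source B: 0.58 × 0.64 × (1 − 0.34) × 0.37 × 0.07 = 0.0063453
Normalizing constant Z = 0.052611 + 0.0063453 = 0.058956.
P(source A | evidence) ≈ 0.052611 / 0.058956 ≈ 0.892
P(source B | evidence) ≈ 0.0063453 / 0.058956 ≈ 0.108
The largest is 0.892, so source A is most probable.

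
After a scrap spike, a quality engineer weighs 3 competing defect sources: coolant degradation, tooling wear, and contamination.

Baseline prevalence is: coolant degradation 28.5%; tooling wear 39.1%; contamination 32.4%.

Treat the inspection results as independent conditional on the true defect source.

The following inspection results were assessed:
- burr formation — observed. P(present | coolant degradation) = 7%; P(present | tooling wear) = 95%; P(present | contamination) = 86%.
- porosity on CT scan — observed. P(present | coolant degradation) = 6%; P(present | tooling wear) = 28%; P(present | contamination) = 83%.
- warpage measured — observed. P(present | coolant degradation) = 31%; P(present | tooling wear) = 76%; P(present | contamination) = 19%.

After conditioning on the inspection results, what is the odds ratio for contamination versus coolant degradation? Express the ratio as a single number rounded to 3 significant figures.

118

Unnormalized posterior weight (prior times the inspection result likelihoods) for each of the two hypotheses:
  contamination: 0.324 × 0.86 × 0.83 × 0.19 = 0.043942
  coolant degradation: 0.285 × 0.07 × 0.06 × 0.31 = 0.00037107
Odds(contamination : coolant degradation) = 0.043942 / 0.00037107 ≈ 118.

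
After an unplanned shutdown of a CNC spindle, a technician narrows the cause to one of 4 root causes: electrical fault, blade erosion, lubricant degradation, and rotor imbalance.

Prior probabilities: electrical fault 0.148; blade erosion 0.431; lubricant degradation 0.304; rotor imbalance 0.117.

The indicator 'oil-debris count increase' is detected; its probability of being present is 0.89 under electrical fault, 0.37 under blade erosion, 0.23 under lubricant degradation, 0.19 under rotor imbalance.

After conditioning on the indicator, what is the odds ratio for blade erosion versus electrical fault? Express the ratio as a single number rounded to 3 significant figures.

Posterior odds equal prior odds times the likelihood ratio; only the two competing hypotheses matter.
  blade erosion: 0.431 × 0.37 = 0.15947
  electrical fault: 0.148 × 0.89 = 0.13172
Posterior odds = 0.15947 / 0.13172 ≈ 1.21.

1.21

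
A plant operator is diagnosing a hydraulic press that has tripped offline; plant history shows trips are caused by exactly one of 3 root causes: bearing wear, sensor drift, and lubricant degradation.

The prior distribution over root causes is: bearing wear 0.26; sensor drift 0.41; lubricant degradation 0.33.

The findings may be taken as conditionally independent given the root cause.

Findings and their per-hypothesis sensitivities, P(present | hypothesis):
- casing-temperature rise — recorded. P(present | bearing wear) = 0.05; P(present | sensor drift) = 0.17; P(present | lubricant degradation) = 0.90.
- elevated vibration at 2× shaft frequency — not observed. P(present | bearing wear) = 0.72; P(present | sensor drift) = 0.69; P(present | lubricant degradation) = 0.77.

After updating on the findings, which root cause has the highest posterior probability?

lubricant degradation

For each hypothesis, the unnormalized posterior weight is prior × product of the finding likelihoods (using 1 − P(present | H) for each absent finding):
  bearing wear: 0.26 × 0.05 × (1 − 0.72) = 0.00364
  sensor drift: 0.41 × 0.17 × (1 − 0.69) = 0.021607
  lubricant degradation: 0.33 × 0.90 × (1 − 0.77) = 0.06831
Normalizing constant Z = 0.00364 + 0.021607 + 0.06831 = 0.093557.
P(bearing wear | evidence) ≈ 0.00364 / 0.093557 ≈ 0.039
P(sensor drift | evidence) ≈ 0.021607 / 0.093557 ≈ 0.231
P(lubricant degradation | evidence) ≈ 0.06831 / 0.093557 ≈ 0.730
The largest is 0.730, so lubricant degradation is most probable.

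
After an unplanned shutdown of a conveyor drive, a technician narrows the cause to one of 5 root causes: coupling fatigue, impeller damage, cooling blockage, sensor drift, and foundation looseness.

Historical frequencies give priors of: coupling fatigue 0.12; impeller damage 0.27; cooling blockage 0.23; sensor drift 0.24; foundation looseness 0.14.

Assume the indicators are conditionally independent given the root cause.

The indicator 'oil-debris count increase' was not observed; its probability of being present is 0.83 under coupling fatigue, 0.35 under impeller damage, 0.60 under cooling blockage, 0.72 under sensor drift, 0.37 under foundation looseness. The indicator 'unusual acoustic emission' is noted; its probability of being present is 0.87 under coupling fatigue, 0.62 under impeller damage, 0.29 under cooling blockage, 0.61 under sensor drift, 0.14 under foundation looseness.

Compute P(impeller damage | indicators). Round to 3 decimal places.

0.527

By Bayes' rule with conditional independence, the unnormalized weight for each hypothesis is prior × ∏ likelihoods (using 1 − P(present | H) for each absent indicator):
  coupling fatigue: 0.12 × (1 − 0.83) × 0.87 = 0.017748
  impeller damage: 0.27 × (1 − 0.35) × 0.62 = 0.10881
  cooling blockage: 0.23 × (1 − 0.60) × 0.29 = 0.02668
  sensor drift: 0.24 × (1 − 0.72) × 0.61 = 0.040992
  foundation looseness: 0.14 × (1 − 0.37) × 0.14 = 0.012348
Marginal likelihood of the evidence = 0.20658.
P(impeller damage | evidence) = 0.10881 / 0.20658 ≈ 0.527.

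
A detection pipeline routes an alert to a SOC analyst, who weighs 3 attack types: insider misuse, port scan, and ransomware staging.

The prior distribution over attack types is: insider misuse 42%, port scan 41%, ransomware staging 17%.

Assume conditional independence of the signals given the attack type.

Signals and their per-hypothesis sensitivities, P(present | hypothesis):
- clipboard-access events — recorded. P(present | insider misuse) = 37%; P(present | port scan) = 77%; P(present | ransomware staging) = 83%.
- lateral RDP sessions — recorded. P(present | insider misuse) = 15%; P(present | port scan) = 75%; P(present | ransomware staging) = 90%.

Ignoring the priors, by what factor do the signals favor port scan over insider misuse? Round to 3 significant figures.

10.4

Take the product of per-signal likelihoods under each hypothesis, then divide.
  port scan: 0.77 × 0.75 = 0.5775
  insider misuse: 0.37 × 0.15 = 0.0555
Bayes factor = 0.5775 / 0.0555 ≈ 10.4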